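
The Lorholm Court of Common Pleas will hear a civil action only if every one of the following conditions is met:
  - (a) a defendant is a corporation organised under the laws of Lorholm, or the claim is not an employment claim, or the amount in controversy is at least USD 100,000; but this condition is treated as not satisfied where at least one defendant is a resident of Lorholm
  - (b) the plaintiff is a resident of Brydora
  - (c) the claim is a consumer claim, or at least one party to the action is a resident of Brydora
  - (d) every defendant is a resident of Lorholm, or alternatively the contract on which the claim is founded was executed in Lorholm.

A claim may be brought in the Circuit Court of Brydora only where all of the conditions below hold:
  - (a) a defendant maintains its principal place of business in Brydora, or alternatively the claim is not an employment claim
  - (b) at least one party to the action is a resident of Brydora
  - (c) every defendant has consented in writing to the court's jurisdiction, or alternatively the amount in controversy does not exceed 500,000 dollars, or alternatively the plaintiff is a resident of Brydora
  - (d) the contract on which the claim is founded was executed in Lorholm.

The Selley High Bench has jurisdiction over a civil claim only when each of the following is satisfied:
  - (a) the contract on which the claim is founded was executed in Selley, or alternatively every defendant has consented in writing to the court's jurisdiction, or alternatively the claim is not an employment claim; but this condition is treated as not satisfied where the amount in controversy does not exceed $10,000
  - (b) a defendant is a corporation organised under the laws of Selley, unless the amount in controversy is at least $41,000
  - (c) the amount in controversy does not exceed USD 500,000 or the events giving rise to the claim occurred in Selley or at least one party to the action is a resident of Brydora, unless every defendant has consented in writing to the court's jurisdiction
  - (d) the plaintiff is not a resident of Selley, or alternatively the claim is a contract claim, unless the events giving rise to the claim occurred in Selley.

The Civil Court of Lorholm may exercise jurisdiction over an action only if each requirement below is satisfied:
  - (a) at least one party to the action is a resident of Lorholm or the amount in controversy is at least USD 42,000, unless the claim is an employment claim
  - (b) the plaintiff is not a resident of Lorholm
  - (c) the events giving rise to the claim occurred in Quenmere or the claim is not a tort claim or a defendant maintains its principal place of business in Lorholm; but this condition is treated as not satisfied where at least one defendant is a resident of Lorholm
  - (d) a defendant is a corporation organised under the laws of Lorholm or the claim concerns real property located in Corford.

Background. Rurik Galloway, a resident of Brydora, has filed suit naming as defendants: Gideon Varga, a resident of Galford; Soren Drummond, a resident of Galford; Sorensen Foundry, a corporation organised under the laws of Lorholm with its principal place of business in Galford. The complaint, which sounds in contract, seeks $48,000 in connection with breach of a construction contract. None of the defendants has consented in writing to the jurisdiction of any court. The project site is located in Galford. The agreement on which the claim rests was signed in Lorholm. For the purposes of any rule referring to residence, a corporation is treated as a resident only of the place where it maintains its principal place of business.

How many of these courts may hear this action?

4

The Lorholm Court of Common Pleas:
  (a) Sorensen Foundry is organised under the laws of Lorholm, so this disjunct is met. And the carve-out is inapplicable — no defendant resides in Lorholm (they reside in Galford, Galford, Galford). Condition met.
  (b) The plaintiff resides in Brydora. Met.
  (c) Rurik Galloway resides in Brydora, so this disjunct is met. Condition met.
  (d) The contract was executed in Lorholm, so this disjunct is met. Satisfied.
  → The court has jurisdiction.
The Circuit Court of Brydora:
  (a) The claim is a contract claim, not an employment claim, which satisfies one of the alternatives. Met.
  (b) Rurik Galloway resides in Brydora. Met.
  (c) The amount in controversy is 48,000 dollars, within the $500,000 ceiling, which satisfies one of the alternatives. Met.
  (d) The contract was executed in Lorholm. Met.
  → Every requirement is satisfied — jurisdiction.
The Selley High Bench:
  (a) The claim is a contract claim, not an employment claim, so this disjunct is met. The exception is not triggered, since the amount in controversy is 48,000 dollars, above the 10,000 dollars ceiling. Condition met.
  (b) The corporate defendant(s) are organised in Lorholm, not Selley. The proviso rescues it, though: the amount in controversy is 48,000 dollars, which meets the $41,000 floor. Satisfied.
  (c) The amount in controversy is USD 48,000, within the 500,000 dollars ceiling — that alternative is enough. Met.
  (d) The plaintiff resides in Brydora, which is not Selley, so one alternative holds. Satisfied.
  → Every requirement is satisfied — jurisdiction.
The Civil Court of Lorholm:
  (a) The amount in controversy is USD 48,000, which meets the USD 42,000 floor — that alternative is enough. Condition met.
  (b) The plaintiff resides in Brydora, which is not Lorholm. Met.
  (c) The claim is a contract claim, not a tort claim, so this disjunct is met. And the carve-out is inapplicable — no defendant resides in Lorholm (they reside in Galford, Galford, Galford). Condition met.
  (d) Sorensen Foundry is organised under the laws of Lorholm — that alternative is enough. Condition met.
  → Jurisdiction lies.
Courts with jurisdiction: the Lorholm Court of Common Pleas, the Circuit Court of Brydora, the Selley High Bench, the Civil Court of Lorholm — 4 in total.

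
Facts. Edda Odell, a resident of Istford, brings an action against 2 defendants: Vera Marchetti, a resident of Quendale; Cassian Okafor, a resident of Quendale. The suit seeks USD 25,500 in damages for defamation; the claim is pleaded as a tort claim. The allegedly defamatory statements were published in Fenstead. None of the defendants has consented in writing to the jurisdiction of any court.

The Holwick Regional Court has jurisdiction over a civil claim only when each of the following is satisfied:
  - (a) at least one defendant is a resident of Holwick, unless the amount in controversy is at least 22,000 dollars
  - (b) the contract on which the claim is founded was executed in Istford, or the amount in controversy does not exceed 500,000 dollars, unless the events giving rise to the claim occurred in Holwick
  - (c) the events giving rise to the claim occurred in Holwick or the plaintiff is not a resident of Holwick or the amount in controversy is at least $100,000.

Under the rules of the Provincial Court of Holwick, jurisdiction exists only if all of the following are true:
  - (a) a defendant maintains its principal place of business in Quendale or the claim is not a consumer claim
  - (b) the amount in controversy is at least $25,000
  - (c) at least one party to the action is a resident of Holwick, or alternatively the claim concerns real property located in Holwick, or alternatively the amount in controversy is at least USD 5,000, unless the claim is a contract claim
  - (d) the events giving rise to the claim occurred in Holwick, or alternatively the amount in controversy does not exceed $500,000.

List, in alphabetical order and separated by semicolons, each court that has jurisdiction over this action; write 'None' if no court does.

the Holwick Regional Court; the Provincial Court of Holwick

The Holwick Regional Court:
  (a) No defendant resides in Holwick (they reside in Quendale, Quendale). The proviso rescues it, though: the amount in controversy is $25,500, which meets the $22,000 floor. Met.
  (b) The amount in controversy is 25,500 dollars, within the $500,000 ceiling, which satisfies one of the alternatives. Met.
  (c) The plaintiff resides in Istford, which is not Holwick, which satisfies one of the alternatives. Satisfied.
  → Every requirement is satisfied — jurisdiction.
The Provincial Court of Holwick:
  (a) The claim is a tort claim, not a consumer claim — that alternative is enough. Satisfied.
  (b) The amount in controversy is 25,500 dollars, which meets the $25,000 floor. Met.
  (c) The amount in controversy is USD 25,500, which meets the USD 5,000 floor, so this disjunct is met. Condition met.
  (d) The amount in controversy is USD 25,500, within the 500,000 dollars ceiling — that alternative is enough. Satisfied.
  → Every requirement is satisfied — jurisdiction.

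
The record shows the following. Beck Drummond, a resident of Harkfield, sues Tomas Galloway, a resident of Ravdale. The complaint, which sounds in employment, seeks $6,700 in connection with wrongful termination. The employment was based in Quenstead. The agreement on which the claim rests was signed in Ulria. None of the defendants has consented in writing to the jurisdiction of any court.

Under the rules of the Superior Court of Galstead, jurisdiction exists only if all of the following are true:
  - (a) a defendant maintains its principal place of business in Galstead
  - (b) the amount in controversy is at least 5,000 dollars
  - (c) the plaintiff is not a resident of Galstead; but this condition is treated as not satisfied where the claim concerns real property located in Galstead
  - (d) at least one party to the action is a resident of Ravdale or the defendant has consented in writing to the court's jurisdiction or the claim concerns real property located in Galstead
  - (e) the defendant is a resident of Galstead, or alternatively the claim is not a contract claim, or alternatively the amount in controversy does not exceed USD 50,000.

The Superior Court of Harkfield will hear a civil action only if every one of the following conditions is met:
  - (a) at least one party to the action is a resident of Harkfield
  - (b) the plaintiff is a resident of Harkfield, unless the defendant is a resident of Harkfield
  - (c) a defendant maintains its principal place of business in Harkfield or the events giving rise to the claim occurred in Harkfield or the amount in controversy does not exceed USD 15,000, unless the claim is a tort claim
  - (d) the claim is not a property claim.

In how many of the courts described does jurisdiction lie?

1

The Superior Court of Galstead:
  (a) No defendant is a corporation. Not met.
  (b) The amount in controversy is USD 6,700, which meets the USD 5,000 floor. Condition met.
  (c) The plaintiff resides in Harkfield, which is not Galstead. And the carve-out is inapplicable — the claim does not concern real property. Met.
  (d) Tomas Galloway resides in Ravdale, so this disjunct is met. Condition met.
  (e) The claim is an employment claim, not a contract claim, so this disjunct is met. Satisfied.
  → Not every requirement is met — no jurisdiction.
The Superior Court of Harkfield:
  (a) Beck Drummond resides in Harkfield. Condition met.
  (b) The plaintiff resides in Harkfield. Satisfied.
  (c) The amount in controversy is 6,700 dollars, within the 15,000 dollars ceiling, which satisfies one of the alternatives. Satisfied.
  (d) The claim is an employment claim, not a property claim. Met.
  → Jurisdiction lies.
Courts with jurisdiction: the Superior Court of Harkfield — 1 in total.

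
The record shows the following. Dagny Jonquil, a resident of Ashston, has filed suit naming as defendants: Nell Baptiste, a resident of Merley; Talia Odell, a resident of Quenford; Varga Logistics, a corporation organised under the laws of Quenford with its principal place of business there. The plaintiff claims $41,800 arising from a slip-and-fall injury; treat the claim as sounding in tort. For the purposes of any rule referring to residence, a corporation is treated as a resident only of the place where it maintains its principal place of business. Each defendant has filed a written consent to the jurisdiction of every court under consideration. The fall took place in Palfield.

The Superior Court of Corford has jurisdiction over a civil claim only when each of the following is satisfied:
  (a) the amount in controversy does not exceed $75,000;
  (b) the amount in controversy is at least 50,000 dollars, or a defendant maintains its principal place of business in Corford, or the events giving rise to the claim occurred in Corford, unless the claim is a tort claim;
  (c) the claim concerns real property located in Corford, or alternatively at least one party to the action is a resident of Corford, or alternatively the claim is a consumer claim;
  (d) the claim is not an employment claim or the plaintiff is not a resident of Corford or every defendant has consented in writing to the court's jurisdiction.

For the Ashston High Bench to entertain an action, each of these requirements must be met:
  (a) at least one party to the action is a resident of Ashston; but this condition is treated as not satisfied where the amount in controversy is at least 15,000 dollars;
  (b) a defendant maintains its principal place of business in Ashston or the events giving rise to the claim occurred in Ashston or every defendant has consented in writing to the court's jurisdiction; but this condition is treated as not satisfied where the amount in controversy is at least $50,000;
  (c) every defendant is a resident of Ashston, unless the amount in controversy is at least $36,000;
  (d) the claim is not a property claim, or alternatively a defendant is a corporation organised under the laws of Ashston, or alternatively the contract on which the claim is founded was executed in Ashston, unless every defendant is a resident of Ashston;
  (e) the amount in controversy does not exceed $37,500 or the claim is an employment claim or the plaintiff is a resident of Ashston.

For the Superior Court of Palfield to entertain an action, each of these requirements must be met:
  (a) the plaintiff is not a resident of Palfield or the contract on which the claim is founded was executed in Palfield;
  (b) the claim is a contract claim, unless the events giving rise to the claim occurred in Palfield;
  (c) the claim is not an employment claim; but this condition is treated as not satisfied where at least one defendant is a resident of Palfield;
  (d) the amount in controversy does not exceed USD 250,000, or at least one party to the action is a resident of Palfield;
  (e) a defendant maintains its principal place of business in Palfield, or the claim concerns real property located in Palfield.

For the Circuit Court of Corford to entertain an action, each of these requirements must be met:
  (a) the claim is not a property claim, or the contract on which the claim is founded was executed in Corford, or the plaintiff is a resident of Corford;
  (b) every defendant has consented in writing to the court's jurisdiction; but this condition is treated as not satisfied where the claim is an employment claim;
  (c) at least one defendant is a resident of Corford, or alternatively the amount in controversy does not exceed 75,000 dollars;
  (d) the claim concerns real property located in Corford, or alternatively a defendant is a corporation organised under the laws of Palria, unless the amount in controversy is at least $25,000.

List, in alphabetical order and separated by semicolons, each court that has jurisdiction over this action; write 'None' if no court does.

the Circuit Court of Corford

The Superior Court of Corford:
  (a) The amount in controversy is 41,800 dollars, within the $75,000 ceiling. Met.
  (b) The amount in controversy is 41,800 dollars, below the 50,000 dollars floor; the corporate defendant(s) have their principal place of business in Quenford, not Corford; the operative events occurred in Palfield, not Corford — none of the alternatives is met. But the claim is a tort claim, and the 'unless' clause therefore excuses the requirement. Met.
  (c) The claim does not concern real property; no party resides in Corford; the claim is a tort claim, not a consumer claim — every alternative fails. Condition not met.
  (d) The claim is a tort claim, not an employment claim, so one alternative holds. Met.
  → The court lacks jurisdiction.
The Ashston High Bench:
  (a) Dagny Jonquil resides in Ashston. But the amount in controversy is $41,800, which meets the USD 15,000 floor, triggering the carve-out and defeating this condition. Not satisfied.
  (b) Every defendant has filed written consent — that alternative is enough. The carve-out does not apply: the amount in controversy is $41,800, below the USD 50,000 floor. Met.
  (c) The defendants reside as follows — Nell Baptiste in Merley, Talia Odell in Quenford, Varga Logistics in Quenford — not all in Ashston. The proviso rescues it, though: the amount in controversy is USD 41,800, which meets the 36,000 dollars floor. Met.
  (d) The claim is a tort claim, not a property claim — that alternative is enough. Condition met.
  (e) The plaintiff resides in Ashston — that alternative is enough. Satisfied.
  → The court lacks jurisdiction.
The Superior Court of Palfield:
  (a) The plaintiff resides in Ashston, which is not Palfield, so this disjunct is met. Satisfied.
  (b) The claim is a tort claim, not a contract claim. But the operative events occurred in Palfield, and the 'unless' clause therefore excuses the requirement. Satisfied.
  (c) The claim is a tort claim, not an employment claim. The carve-out does not apply: no defendant resides in Palfield (they reside in Merley, Quenford, Quenford). Condition met.
  (d) The amount in controversy is 41,800 dollars, within the 250,000 dollars ceiling, so one alternative holds. Condition met.
  (e) The corporate defendant(s) have their principal place of business in Quenford, not Palfield; the claim does not concern real property — none of the alternatives is met. Condition not met.
  → The court lacks jurisdiction.
The Circuit Court of Corford:
  (a) The claim is a tort claim, not a property claim, which satisfies one of the alternatives. Satisfied.
  (b) Every defendant has filed written consent. The carve-out does not apply: the claim is a tort claim, not an employment claim. Condition met.
  (c) The amount in controversy is USD 41,800, within the $75,000 ceiling, so one alternative holds. Condition met.
  (d) The claim does not concern real property; the corporate defendant(s) are organised in Quenford, not Palria — none of the alternatives is met. The proviso rescues it, though: the amount in controversy is $41,800, which meets the $25,000 floor. Met.
  → Jurisdiction lies.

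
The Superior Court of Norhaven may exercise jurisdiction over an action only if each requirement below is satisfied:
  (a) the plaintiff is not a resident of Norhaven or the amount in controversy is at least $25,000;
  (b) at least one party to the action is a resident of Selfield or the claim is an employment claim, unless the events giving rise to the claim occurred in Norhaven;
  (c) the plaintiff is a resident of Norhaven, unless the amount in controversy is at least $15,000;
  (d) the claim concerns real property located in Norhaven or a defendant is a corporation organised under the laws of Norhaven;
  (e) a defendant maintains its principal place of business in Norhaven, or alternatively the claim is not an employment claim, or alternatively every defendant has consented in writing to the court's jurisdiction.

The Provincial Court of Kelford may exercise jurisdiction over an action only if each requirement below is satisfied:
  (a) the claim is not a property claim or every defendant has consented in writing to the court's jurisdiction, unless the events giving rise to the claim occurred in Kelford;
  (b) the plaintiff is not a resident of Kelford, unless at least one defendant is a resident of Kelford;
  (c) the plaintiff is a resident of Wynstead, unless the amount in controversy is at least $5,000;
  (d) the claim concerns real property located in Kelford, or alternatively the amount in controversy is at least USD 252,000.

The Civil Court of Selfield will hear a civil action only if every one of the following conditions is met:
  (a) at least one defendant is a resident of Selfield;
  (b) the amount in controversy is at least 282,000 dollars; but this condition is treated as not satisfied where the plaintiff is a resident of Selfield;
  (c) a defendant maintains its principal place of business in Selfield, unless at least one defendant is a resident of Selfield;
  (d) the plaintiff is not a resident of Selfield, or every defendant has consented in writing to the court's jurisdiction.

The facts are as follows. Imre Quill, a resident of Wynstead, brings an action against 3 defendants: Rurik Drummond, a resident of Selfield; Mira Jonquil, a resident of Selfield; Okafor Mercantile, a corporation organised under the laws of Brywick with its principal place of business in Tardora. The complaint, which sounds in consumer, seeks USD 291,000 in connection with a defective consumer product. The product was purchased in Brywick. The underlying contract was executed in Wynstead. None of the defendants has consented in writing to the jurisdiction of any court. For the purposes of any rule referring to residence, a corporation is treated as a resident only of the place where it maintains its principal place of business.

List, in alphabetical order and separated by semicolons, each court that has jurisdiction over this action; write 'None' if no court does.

The Superior Court of Norhaven:
  (a) The plaintiff resides in Wynstead, which is not Norhaven — that alternative is enough. Satisfied.
  (b) Rurik Drummond resides in Selfield, so this disjunct is met. Met.
  (c) The plaintiff resides in Wynstead, not Norhaven. But the amount in controversy is $291,000, which meets the $15,000 floor, and the 'unless' clause therefore excuses the requirement. Met.
  (d) The claim does not concern real property; the corporate defendant(s) are organised in Brywick, not Norhaven — no alternative holds. Fails.
  (e) The claim is a consumer claim, not an employment claim, which satisfies one of the alternatives. Condition met.
  → No jurisdiction.
The Provincial Court of Kelford:
  (a) The claim is a consumer claim, not a property claim, so this disjunct is met. Met.
  (b) The plaintiff resides in Wynstead, which is not Kelford. Satisfied.
  (c) The plaintiff resides in Wynstead. Satisfied.
  (d) The amount in controversy is 291,000 dollars, which meets the 252,000 dollars floor, which satisfies one of the alternatives. Met.
  → Every requirement is satisfied — jurisdiction.
The Civil Court of Selfield:
  (a) Rurik Drummond resides in Selfield. Condition met.
  (b) The amount in controversy is $291,000, which meets the $282,000 floor. The carve-out does not apply: the plaintiff resides in Wynstead, not Selfield. Met.
  (c) The corporate defendant(s) have their principal place of business in Tardora, not Selfield. However, Rurik Drummond resides in Selfield, so the 'unless' proviso supplies this condition. Satisfied.
  (d) The plaintiff resides in Wynstead, which is not Selfield, which satisfies one of the alternatives. Condition met.
  → Jurisdiction lies.

the Civil Court of Selfield; the Provincial Court of Kelford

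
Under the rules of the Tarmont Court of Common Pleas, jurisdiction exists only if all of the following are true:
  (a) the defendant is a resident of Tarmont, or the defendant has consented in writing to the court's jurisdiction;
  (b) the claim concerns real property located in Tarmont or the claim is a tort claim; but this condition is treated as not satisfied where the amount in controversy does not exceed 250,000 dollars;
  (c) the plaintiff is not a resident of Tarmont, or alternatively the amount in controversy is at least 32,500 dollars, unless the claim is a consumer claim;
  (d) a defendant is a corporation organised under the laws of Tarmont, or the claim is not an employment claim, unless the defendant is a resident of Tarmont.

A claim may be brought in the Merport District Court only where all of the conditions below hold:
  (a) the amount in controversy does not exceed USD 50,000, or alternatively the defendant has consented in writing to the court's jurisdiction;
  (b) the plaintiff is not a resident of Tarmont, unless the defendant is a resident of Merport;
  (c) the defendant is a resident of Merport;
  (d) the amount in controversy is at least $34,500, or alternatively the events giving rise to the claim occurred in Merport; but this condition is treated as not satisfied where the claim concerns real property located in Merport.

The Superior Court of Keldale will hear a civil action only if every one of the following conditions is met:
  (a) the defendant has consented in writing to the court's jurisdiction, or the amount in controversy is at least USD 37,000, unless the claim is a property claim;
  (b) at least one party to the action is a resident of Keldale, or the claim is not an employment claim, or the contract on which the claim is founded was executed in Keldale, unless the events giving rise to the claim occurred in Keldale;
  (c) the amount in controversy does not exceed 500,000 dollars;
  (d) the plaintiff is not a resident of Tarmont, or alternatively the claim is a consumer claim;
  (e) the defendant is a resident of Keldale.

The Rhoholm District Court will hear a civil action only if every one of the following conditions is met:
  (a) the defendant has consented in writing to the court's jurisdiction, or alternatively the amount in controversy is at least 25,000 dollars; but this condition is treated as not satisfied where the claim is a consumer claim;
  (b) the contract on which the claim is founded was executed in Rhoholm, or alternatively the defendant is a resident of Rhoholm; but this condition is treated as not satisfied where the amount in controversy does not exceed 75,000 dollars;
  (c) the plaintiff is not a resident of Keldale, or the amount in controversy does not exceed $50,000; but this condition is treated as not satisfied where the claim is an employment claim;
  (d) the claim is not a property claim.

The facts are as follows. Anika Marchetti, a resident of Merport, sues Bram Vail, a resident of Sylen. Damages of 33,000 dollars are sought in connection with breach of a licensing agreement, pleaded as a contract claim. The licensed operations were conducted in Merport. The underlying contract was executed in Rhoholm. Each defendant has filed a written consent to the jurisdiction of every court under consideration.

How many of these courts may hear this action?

The Tarmont Court of Common Pleas:
  (a) Every defendant has filed written consent, so this disjunct is met. Condition met.
  (b) The claim does not concern real property; the claim is a contract claim, not a tort claim — none of the alternatives is met. Fails.
  (c) The plaintiff resides in Merport, which is not Tarmont, which satisfies one of the alternatives. Condition met.
  (d) The claim is a contract claim, not an employment claim, so one alternative holds. Satisfied.
  → Not every requirement is met — no jurisdiction.
The Merport District Court:
  (a) The amount in controversy is 33,000 dollars, within the USD 50,000 ceiling, which satisfies one of the alternatives. Met.
  (b) The plaintiff resides in Merport, which is not Tarmont. Met.
  (c) The defendant resides in Sylen, not Merport. Not satisfied.
  (d) The operative events occurred in Merport — that alternative is enough. The exception is not triggered, since the claim does not concern real property. Satisfied.
  → The court lacks jurisdiction.
The Superior Court of Keldale:
  (a) Every defendant has filed written consent, which satisfies one of the alternatives. Met.
  (b) The claim is a contract claim, not an employment claim, which satisfies one of the alternatives. Met.
  (c) The amount in controversy is USD 33,000, within the USD 500,000 ceiling. Met.
  (d) The plaintiff resides in Merport, which is not Tarmont, so one alternative holds. Condition met.
  (e) The defendant resides in Sylen, not Keldale. Not satisfied.
  → At least one condition fails; no jurisdiction.
The Rhoholm District Court:
  (a) Every defendant has filed written consent — that alternative is enough. The exception is not triggered, since the claim is a contract claim, not a consumer claim. Satisfied.
  (b) The contract was executed in Rhoholm, so one alternative holds. But the amount in controversy is 33,000 dollars, within the USD 75,000 ceiling, triggering the carve-out and defeating this condition. Not met.
  (c) The plaintiff resides in Merport, which is not Keldale, which satisfies one of the alternatives. And the carve-out is inapplicable — the claim is a contract claim, not an employment claim. Satisfied.
  (d) The claim is a contract claim, not a property claim. Met.
  → No jurisdiction.
No court satisfies all of its conditions.

0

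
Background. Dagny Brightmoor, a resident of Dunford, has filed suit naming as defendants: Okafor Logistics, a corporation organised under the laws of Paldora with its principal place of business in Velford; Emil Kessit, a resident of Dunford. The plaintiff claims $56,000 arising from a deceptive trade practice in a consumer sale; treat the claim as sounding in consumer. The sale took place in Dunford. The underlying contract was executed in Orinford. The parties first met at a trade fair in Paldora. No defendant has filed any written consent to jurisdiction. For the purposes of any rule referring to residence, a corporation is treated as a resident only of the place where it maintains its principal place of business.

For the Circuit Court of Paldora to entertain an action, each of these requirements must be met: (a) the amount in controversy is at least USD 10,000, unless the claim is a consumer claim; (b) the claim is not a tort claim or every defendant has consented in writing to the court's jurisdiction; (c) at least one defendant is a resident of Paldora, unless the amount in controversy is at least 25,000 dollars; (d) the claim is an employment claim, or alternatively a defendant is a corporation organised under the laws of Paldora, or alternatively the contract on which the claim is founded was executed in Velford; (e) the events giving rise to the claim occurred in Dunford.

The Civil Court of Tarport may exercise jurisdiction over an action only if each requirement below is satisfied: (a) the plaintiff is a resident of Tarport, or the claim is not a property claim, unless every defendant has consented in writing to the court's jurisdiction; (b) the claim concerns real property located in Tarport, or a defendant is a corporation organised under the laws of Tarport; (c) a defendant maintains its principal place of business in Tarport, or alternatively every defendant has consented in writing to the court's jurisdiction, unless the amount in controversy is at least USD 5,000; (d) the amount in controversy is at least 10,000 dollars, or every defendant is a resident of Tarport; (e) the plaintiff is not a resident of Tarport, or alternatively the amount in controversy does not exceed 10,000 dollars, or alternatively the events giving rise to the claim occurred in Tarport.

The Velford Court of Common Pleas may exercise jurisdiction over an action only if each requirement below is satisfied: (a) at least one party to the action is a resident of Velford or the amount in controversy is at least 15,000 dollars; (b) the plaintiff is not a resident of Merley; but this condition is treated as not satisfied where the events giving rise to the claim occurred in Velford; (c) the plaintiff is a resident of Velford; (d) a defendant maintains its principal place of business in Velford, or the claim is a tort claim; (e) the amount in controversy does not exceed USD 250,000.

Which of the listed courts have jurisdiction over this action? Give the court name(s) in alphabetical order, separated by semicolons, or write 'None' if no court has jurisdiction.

the Circuit Court of Paldora

The Circuit Court of Paldora:
  (a) The amount in controversy is 56,000 dollars, which meets the USD 10,000 floor. Condition met.
  (b) The claim is a consumer claim, not a tort claim, so one alternative holds. Satisfied.
  (c) No defendant resides in Paldora (they reside in Velford, Dunford). The proviso rescues it, though: the amount in controversy is 56,000 dollars, which meets the USD 25,000 floor. Condition met.
  (d) Okafor Logistics is organised under the laws of Paldora, so one alternative holds. Satisfied.
  (e) The operative events occurred in Dunford. Condition met.
  → The court has jurisdiction.
The Civil Court of Tarport:
  (a) The claim is a consumer claim, not a property claim — that alternative is enough. Satisfied.
  (b) The claim does not concern real property; the corporate defendant(s) are organised in Paldora, not Tarport — none of the alternatives is met. Not met.
  (c) The corporate defendant(s) have their principal place of business in Velford, not Tarport; no such written consent has been filed — none of the alternatives is met. The proviso rescues it, though: the amount in controversy is $56,000, which meets the 5,000 dollars floor. Met.
  (d) The amount in controversy is 56,000 dollars, which meets the USD 10,000 floor — that alternative is enough. Satisfied.
  (e) The plaintiff resides in Dunford, which is not Tarport, so one alternative holds. Met.
  → The court lacks jurisdiction.
The Velford Court of Common Pleas:
  (a) Okafor Logistics resides in Velford, so one alternative holds. Satisfied.
  (b) The plaintiff resides in Dunford, which is not Merley. And the carve-out is inapplicable — the operative events occurred in Dunford, not Velford. Satisfied.
  (c) The plaintiff resides in Dunford, not Velford. Not met.
  (d) Okafor Logistics has its principal place of business in Velford, which satisfies one of the alternatives. Satisfied.
  (e) The amount in controversy is 56,000 dollars, within the 250,000 dollars ceiling. Met.
  → At least one condition fails; no jurisdiction.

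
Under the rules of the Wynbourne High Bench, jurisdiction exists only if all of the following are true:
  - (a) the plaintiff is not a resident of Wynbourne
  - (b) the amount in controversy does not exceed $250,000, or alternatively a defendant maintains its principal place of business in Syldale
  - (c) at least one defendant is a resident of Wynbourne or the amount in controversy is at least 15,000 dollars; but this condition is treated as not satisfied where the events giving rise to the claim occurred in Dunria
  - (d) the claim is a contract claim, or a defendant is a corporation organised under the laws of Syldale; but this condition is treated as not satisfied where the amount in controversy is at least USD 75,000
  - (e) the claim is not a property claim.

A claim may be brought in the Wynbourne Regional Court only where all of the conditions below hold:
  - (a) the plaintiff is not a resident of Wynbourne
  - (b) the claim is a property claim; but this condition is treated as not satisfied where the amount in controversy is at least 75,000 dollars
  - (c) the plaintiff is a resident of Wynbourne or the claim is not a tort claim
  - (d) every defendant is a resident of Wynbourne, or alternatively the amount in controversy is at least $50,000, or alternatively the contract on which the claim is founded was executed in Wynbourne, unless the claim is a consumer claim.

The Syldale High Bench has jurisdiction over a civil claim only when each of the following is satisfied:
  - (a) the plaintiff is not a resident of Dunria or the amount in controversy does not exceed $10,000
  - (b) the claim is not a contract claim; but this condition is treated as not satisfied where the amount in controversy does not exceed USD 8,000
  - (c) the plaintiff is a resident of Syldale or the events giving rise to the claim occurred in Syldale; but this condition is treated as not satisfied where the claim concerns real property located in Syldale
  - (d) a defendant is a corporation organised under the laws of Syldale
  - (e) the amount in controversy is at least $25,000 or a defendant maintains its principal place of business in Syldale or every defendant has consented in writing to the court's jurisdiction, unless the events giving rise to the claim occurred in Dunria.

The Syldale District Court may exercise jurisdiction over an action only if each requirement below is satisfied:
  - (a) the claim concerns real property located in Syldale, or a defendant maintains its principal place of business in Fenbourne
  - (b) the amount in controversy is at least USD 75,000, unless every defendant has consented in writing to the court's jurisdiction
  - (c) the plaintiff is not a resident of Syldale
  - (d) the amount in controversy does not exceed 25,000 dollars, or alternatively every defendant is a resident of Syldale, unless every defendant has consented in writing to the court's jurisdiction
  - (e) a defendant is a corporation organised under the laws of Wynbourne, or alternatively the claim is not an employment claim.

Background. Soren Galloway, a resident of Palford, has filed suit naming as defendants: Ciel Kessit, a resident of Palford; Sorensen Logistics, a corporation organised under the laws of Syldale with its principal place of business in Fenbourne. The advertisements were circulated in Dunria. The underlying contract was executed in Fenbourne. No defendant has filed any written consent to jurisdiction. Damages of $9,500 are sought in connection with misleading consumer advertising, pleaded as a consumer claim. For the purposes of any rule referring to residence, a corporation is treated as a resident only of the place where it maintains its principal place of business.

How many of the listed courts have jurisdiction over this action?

The Wynbourne High Bench:
  (a) The plaintiff resides in Palford, which is not Wynbourne. Met.
  (b) The amount in controversy is 9,500 dollars, within the USD 250,000 ceiling, so one alternative holds. Satisfied.
  (c) No defendant resides in Wynbourne (they reside in Palford, Fenbourne); the amount in controversy is $9,500, below the USD 15,000 floor — none of the alternatives is met. Not met.
  (d) Sorensen Logistics is organised under the laws of Syldale, which satisfies one of the alternatives. The exception is not triggered, since the amount in controversy is $9,500, below the 75,000 dollars floor. Condition met.
  (e) The claim is a consumer claim, not a property claim. Met.
  → The court lacks jurisdiction.
The Wynbourne Regional Court:
  (a) The plaintiff resides in Palford, which is not Wynbourne. Condition met.
  (b) The claim is a consumer claim, not a property claim. Not satisfied.
  (c) The claim is a consumer claim, not a tort claim — that alternative is enough. Met.
  (d) The defendants reside as follows — Ciel Kessit in Palford, Sorensen Logistics in Fenbourne — not all in Wynbourne; the amount in controversy is 9,500 dollars, below the $50,000 floor; the contract was executed in Fenbourne, not Wynbourne — every alternative fails. However, the claim is a consumer claim, so the 'unless' proviso supplies this condition. Satisfied.
  → The court lacks jurisdiction.
The Syldale High Bench:
  (a) The plaintiff resides in Palford, which is not Dunria, which satisfies one of the alternatives. Condition met.
  (b) The claim is a consumer claim, not a contract claim. And the carve-out is inapplicable — the amount in controversy is $9,500, above the USD 8,000 ceiling. Condition met.
  (c) The plaintiff resides in Palford, not Syldale; the operative events occurred in Dunria, not Syldale — every alternative fails. Not satisfied.
  (d) Sorensen Logistics is organised under the laws of Syldale. Condition met.
  (e) The amount in controversy is USD 9,500, below the $25,000 floor; the corporate defendant(s) have their principal place of business in Fenbourne, not Syldale; no such written consent has been filed — every alternative fails. But the operative events occurred in Dunria, and the 'unless' clause therefore excuses the requirement. Met.
  → At least one condition fails; no jurisdiction.
The Syldale District Court:
  (a) Sorensen Logistics has its principal place of business in Fenbourne, so one alternative holds. Satisfied.
  (b) The amount in controversy is 9,500 dollars, below the $75,000 floor. The proviso offers no rescue either, since no such written consent has been filed. Condition not met.
  (c) The plaintiff resides in Palford, which is not Syldale. Satisfied.
  (d) The amount in controversy is $9,500, within the 25,000 dollars ceiling, so one alternative holds. Condition met.
  (e) The claim is a consumer claim, not an employment claim, which satisfies one of the alternatives. Satisfied.
  → Not every requirement is met — no jurisdiction.
No court satisfies all of its conditions.

0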